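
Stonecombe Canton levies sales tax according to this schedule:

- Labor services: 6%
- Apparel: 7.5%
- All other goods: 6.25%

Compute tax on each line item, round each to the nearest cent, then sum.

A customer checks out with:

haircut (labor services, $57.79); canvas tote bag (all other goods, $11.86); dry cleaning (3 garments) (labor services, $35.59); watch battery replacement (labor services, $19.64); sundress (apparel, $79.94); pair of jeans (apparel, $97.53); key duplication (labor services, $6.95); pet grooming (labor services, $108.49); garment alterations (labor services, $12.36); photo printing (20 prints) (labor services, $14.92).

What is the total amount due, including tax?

Haircut $57.79: labor services → 6% → $3.47
Canvas tote bag $11.86: all other goods → 6.25% → $0.74
Dry cleaning (3 garments) $35.59: labor services → 6% → $2.14
Watch battery replacement $19.64: labor services → 6% → $1.18
Sundress $79.94: apparel → 7.5% → $6.00
Pair of jeans $97.53: apparel → 7.5% → $7.31
Key duplication $6.95: labor services → 6% → $0.42
Pet grooming $108.49: labor services → 6% → $6.51
Garment alterations $12.36: labor services → 6% → $0.74
Photo printing (20 prints) $14.92: labor services → 6% → $0.90
Subtotal = $445.07; tax = $29.41; total due = $474.48

$474.48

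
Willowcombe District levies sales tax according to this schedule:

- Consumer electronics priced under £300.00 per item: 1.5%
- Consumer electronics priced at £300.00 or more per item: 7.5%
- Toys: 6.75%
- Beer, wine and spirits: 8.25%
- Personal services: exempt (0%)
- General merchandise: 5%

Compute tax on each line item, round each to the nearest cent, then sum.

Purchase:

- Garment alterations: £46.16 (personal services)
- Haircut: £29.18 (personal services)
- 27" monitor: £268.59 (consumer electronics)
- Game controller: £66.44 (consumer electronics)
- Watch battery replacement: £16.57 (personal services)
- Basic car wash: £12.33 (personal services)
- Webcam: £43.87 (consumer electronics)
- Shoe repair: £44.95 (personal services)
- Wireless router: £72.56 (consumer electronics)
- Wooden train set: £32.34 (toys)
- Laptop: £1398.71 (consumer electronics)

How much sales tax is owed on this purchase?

£113.86

Garment alterations £46.16: personal services → 0% → £0.00
Haircut £29.18: personal services → 0% → £0.00
27" monitor £268.59: consumer electronics, under £300.00 → 1.5% → £4.03
Game controller £66.44: consumer electronics, under £300.00 → 1.5% → £1.00
Watch battery replacement £16.57: personal services → 0% → £0.00
Basic car wash £12.33: personal services → 0% → £0.00
Webcam £43.87: consumer electronics, under £300.00 → 1.5% → £0.66
Shoe repair £44.95: personal services → 0% → £0.00
Wireless router £72.56: consumer electronics, under £300.00 → 1.5% → £1.09
Wooden train set £32.34: toys → 6.75% → £2.18
Laptop £1398.71: consumer electronics, £300.00 or more → 7.5% → £104.90
Total tax = £4.03 + £1.00 + £0.66 + £1.09 + £2.18 + £104.90 = £113.86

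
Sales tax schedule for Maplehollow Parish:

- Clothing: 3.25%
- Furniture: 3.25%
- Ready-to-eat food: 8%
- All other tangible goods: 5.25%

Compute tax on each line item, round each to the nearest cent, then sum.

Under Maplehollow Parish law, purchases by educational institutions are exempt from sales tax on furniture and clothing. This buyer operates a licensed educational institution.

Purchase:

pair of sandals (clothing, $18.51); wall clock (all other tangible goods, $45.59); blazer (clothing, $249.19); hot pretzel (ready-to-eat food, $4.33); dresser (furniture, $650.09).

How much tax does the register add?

$2.74

Pair of sandals $18.51: clothing, buyer-exempt → 0% → $0.00
Wall clock $45.59: all other tangible goods → 5.25% → $2.39
Blazer $249.19: clothing, buyer-exempt → 0% → $0.00
Hot pretzel $4.33: ready-to-eat food → 8% → $0.35
Dresser $650.09: furniture, buyer-exempt → 0% → $0.00
Total tax = $2.39 + $0.35 = $2.74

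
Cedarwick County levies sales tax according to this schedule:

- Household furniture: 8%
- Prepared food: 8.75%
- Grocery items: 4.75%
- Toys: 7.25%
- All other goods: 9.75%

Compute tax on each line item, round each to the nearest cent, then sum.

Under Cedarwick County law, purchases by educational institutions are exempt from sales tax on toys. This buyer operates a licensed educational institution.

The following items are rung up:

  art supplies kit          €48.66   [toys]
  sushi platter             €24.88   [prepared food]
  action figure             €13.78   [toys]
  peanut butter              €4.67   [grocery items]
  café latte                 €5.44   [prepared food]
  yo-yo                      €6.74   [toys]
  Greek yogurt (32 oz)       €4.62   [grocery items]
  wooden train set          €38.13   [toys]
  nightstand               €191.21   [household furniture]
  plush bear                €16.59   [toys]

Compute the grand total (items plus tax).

€373.12

Art supplies kit €48.66: toys, buyer-exempt → 0% → €0.00
Sushi platter €24.88: prepared food → 8.75% → €2.18
Action figure €13.78: toys, buyer-exempt → 0% → €0.00
Peanut butter €4.67: grocery items → 4.75% → €0.22
Café latte €5.44: prepared food → 8.75% → €0.48
Yo-yo €6.74: toys, buyer-exempt → 0% → €0.00
Greek yogurt (32 oz) €4.62: grocery items → 4.75% → €0.22
Wooden train set €38.13: toys, buyer-exempt → 0% → €0.00
Nightstand €191.21: household furniture → 8% → €15.30
Plush bear €16.59: toys, buyer-exempt → 0% → €0.00
Subtotal = €354.72; tax = €18.40; total due = €373.12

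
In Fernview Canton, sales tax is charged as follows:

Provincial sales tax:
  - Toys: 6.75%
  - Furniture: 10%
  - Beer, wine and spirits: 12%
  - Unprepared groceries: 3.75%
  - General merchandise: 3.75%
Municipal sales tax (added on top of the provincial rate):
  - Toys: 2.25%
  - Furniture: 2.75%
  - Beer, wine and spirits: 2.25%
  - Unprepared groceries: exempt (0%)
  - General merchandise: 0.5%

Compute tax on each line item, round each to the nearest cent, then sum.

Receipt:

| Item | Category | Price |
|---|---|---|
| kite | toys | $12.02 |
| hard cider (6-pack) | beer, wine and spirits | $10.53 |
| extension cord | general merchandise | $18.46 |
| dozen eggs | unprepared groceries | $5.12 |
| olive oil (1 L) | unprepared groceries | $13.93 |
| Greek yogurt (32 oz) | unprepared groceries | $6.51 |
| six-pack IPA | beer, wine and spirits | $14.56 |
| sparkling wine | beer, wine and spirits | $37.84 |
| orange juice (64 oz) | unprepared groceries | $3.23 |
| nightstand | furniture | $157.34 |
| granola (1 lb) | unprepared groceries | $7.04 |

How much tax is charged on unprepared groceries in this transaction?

$1.33

Dozen eggs $5.12: unprepared groceries → 3.75% + 0% municipal = 3.75% → $0.19
Olive oil (1 L) $13.93: unprepared groceries → 3.75% + 0% municipal = 3.75% → $0.52
Greek yogurt (32 oz) $6.51: unprepared groceries → 3.75% + 0% municipal = 3.75% → $0.24
Orange juice (64 oz) $3.23: unprepared groceries → 3.75% + 0% municipal = 3.75% → $0.12
Granola (1 lb) $7.04: unprepared groceries → 3.75% + 0% municipal = 3.75% → $0.26
Tax on unprepared groceries = $0.19 + $0.52 + $0.24 + $0.12 + $0.26 = $1.33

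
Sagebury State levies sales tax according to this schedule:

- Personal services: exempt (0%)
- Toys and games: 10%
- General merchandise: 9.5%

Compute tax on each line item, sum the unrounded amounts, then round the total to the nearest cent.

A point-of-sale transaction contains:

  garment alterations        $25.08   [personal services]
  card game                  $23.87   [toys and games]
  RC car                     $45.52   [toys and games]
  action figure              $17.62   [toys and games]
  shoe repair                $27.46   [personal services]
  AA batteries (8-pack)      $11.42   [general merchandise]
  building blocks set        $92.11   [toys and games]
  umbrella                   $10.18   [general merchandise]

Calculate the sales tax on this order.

Garment alterations $25.08: personal services → 0% → $0.00
Card game $23.87: toys and games → 10% → $2.387
RC car $45.52: toys and games → 10% → $4.552
Action figure $17.62: toys and games → 10% → $1.762
Shoe repair $27.46: personal services → 0% → $0.00
AA batteries (8-pack) $11.42: general merchandise → 9.5% → $1.0849
Building blocks set $92.11: toys and games → 10% → $9.211
Umbrella $10.18: general merchandise → 9.5% → $0.9671
Unrounded tax sum = $19.964 → $19.96

$19.96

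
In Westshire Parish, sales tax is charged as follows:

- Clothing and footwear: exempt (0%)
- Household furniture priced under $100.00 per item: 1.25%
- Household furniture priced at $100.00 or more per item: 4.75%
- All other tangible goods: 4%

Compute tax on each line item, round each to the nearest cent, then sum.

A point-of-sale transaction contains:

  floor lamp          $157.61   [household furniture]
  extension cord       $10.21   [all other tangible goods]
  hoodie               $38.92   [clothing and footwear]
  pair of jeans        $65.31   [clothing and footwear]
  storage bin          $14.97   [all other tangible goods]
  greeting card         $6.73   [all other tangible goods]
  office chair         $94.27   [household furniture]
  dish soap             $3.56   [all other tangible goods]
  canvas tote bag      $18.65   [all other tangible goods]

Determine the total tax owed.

$10.84

Floor lamp $157.61: household furniture, $100.00 or more → 4.75% → $7.49
Extension cord $10.21: all other tangible goods → 4% → $0.41
Hoodie $38.92: clothing and footwear → 0% → $0.00
Pair of jeans $65.31: clothing and footwear → 0% → $0.00
Storage bin $14.97: all other tangible goods → 4% → $0.60
Greeting card $6.73: all other tangible goods → 4% → $0.27
Office chair $94.27: household furniture, under $100.00 → 1.25% → $1.18
Dish soap $3.56: all other tangible goods → 4% → $0.14
Canvas tote bag $18.65: all other tangible goods → 4% → $0.75
Total tax = $7.49 + $0.41 + $0.60 + $0.27 + $1.18 + $0.14 + $0.75 = $10.84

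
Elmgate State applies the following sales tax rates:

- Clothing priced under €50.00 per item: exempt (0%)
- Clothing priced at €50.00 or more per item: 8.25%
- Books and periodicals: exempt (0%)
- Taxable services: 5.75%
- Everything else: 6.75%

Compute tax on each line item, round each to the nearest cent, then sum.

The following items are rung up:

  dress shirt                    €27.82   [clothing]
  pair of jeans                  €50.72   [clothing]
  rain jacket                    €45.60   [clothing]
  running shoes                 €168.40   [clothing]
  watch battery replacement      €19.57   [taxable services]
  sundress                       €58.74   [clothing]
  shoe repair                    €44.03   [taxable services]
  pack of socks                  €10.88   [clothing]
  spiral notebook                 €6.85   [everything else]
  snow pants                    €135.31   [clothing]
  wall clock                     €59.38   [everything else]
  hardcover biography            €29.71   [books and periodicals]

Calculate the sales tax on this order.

€42.21

Dress shirt €27.82: clothing, under €50.00 → 0% → €0.00
Pair of jeans €50.72: clothing, €50.00 or more → 8.25% → €4.18
Rain jacket €45.60: clothing, under €50.00 → 0% → €0.00
Running shoes €168.40: clothing, €50.00 or more → 8.25% → €13.89
Watch battery replacement €19.57: taxable services → 5.75% → €1.13
Sundress €58.74: clothing, €50.00 or more → 8.25% → €4.85
Shoe repair €44.03: taxable services → 5.75% → €2.53
Pack of socks €10.88: clothing, under €50.00 → 0% → €0.00
Spiral notebook €6.85: everything else → 6.75% → €0.46
Snow pants €135.31: clothing, €50.00 or more → 8.25% → €11.16
Wall clock €59.38: everything else → 6.75% → €4.01
Hardcover biography €29.71: books and periodicals → 0% → €0.00
Total tax = €4.18 + €13.89 + €1.13 + €4.85 + €2.53 + €0.46 + €11.16 + €4.01 = €42.21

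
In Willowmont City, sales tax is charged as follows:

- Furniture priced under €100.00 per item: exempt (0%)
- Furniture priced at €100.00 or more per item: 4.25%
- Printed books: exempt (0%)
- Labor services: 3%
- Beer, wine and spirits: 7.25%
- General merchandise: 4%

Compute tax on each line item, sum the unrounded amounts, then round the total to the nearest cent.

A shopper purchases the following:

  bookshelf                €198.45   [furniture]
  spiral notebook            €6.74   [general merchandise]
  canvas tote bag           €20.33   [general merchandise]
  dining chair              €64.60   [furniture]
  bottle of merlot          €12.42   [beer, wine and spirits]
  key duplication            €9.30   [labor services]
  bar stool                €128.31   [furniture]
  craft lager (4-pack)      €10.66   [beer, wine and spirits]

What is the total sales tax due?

Bookshelf €198.45: furniture, €100.00 or more → 4.25% → €8.434125
Spiral notebook €6.74: general merchandise → 4% → €0.2696
Canvas tote bag €20.33: general merchandise → 4% → €0.8132
Dining chair €64.60: furniture, under €100.00 → 0% → €0.00
Bottle of merlot €12.42: beer, wine and spirits → 7.25% → €0.90045
Key duplication €9.30: labor services → 3% → €0.279
Bar stool €128.31: furniture, €100.00 or more → 4.25% → €5.453175
Craft lager (4-pack) €10.66: beer, wine and spirits → 7.25% → €0.77285
Unrounded tax sum = €16.9224 → €16.92

€16.92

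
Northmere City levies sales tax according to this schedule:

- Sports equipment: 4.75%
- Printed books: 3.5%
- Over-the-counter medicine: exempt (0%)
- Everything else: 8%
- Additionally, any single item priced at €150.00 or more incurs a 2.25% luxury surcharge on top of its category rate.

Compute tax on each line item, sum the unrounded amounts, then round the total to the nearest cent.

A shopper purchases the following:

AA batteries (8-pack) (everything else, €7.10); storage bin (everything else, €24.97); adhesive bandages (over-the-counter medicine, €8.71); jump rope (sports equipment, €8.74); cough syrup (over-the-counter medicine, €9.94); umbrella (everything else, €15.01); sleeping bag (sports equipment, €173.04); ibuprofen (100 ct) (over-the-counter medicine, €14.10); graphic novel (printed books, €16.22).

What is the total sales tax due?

AA batteries (8-pack) €7.10: everything else → 8% → €0.568
Storage bin €24.97: everything else → 8% → €1.9976
Adhesive bandages €8.71: over-the-counter medicine → 0% → €0.00
Jump rope €8.74: sports equipment → 4.75% → €0.41515
Cough syrup €9.94: over-the-counter medicine → 0% → €0.00
Umbrella €15.01: everything else → 8% → €1.2008
Sleeping bag €173.04: sports equipment → 4.75% + 2.25% surcharge = 7% → €12.1128
Ibuprofen (100 ct) €14.10: over-the-counter medicine → 0% → €0.00
Graphic novel €16.22: printed books → 3.5% → €0.5677
Unrounded tax sum = €16.86205 → €16.86

€16.86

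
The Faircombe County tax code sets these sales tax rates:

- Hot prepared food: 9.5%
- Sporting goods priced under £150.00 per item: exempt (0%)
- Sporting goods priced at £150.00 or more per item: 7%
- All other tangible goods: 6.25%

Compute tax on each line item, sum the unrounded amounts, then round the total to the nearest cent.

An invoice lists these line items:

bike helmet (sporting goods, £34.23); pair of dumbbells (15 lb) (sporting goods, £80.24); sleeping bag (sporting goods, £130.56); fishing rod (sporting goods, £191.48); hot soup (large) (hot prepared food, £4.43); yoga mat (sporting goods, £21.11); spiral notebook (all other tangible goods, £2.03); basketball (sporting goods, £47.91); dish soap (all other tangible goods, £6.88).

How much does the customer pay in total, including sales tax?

£533.25

Bike helmet £34.23: sporting goods, under £150.00 → 0% → £0.00
Pair of dumbbells (15 lb) £80.24: sporting goods, under £150.00 → 0% → £0.00
Sleeping bag £130.56: sporting goods, under £150.00 → 0% → £0.00
Fishing rod £191.48: sporting goods, £150.00 or more → 7% → £13.4036
Hot soup (large) £4.43: hot prepared food → 9.5% → £0.42085
Yoga mat £21.11: sporting goods, under £150.00 → 0% → £0.00
Spiral notebook £2.03: all other tangible goods → 6.25% → £0.126875
Basketball £47.91: sporting goods, under £150.00 → 0% → £0.00
Dish soap £6.88: all other tangible goods → 6.25% → £0.43
Subtotal = £518.87; unrounded tax = £14.381325 → £14.38; total due = £533.25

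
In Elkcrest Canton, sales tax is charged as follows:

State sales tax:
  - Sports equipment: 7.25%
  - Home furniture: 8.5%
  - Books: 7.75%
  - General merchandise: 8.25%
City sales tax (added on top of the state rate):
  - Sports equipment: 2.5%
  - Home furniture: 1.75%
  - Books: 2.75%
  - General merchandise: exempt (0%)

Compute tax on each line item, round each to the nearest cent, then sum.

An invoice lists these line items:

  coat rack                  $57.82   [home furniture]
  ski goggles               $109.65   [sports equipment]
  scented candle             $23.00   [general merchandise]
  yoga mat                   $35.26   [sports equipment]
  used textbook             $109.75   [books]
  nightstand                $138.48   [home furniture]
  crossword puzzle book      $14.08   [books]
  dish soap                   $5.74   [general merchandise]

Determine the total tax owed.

Coat rack $57.82: home furniture → 8.5% + 1.75% city = 10.25% → $5.93
Ski goggles $109.65: sports equipment → 7.25% + 2.5% city = 9.75% → $10.69
Scented candle $23.00: general merchandise → 8.25% + 0% city = 8.25% → $1.90
Yoga mat $35.26: sports equipment → 7.25% + 2.5% city = 9.75% → $3.44
Used textbook $109.75: books → 7.75% + 2.75% city = 10.5% → $11.52
Nightstand $138.48: home furniture → 8.5% + 1.75% city = 10.25% → $14.19
Crossword puzzle book $14.08: books → 7.75% + 2.75% city = 10.5% → $1.48
Dish soap $5.74: general merchandise → 8.25% + 0% city = 8.25% → $0.47
Total tax = $5.93 + $10.69 + $1.90 + $3.44 + $11.52 + $14.19 + $1.48 + $0.47 = $49.62

$49.62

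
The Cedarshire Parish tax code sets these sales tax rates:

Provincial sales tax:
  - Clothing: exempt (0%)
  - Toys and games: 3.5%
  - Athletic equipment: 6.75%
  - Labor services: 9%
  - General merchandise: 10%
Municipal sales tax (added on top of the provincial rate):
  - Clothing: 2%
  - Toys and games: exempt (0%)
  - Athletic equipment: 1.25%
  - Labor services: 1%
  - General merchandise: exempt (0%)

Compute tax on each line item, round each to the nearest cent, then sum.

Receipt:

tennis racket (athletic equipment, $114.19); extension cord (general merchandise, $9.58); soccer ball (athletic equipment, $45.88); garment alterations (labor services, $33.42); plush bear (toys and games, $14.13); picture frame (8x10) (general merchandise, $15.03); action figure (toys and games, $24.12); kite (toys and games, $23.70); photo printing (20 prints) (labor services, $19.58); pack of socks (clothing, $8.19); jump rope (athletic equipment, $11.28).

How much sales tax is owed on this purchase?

$23.79

Tennis racket $114.19: athletic equipment → 6.75% + 1.25% municipal = 8% → $9.14
Extension cord $9.58: general merchandise → 10% + 0% municipal = 10% → $0.96
Soccer ball $45.88: athletic equipment → 6.75% + 1.25% municipal = 8% → $3.67
Garment alterations $33.42: labor services → 9% + 1% municipal = 10% → $3.34
Plush bear $14.13: toys and games → 3.5% + 0% municipal = 3.5% → $0.49
Picture frame (8x10) $15.03: general merchandise → 10% + 0% municipal = 10% → $1.50
Action figure $24.12: toys and games → 3.5% + 0% municipal = 3.5% → $0.84
Kite $23.70: toys and games → 3.5% + 0% municipal = 3.5% → $0.83
Photo printing (20 prints) $19.58: labor services → 9% + 1% municipal = 10% → $1.96
Pack of socks $8.19: clothing → 0% + 2% municipal = 2% → $0.16
Jump rope $11.28: athletic equipment → 6.75% + 1.25% municipal = 8% → $0.90
Total tax = $9.14 + $0.96 + $3.67 + $3.34 + $0.49 + $1.50 + $0.84 + $0.83 + $1.96 + $0.16 + $0.90 = $23.79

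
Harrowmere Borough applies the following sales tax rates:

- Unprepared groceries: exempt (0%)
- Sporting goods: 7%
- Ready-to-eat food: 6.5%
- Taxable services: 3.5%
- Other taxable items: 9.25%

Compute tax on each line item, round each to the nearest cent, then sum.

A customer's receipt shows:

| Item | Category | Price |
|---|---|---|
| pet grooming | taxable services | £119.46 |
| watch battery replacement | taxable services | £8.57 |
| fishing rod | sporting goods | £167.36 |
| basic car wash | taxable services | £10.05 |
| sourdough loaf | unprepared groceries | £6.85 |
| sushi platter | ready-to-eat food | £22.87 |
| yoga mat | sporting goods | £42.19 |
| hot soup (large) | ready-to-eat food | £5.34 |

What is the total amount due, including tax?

Pet grooming £119.46: taxable services → 3.5% → £4.18
Watch battery replacement £8.57: taxable services → 3.5% → £0.30
Fishing rod £167.36: sporting goods → 7% → £11.72
Basic car wash £10.05: taxable services → 3.5% → £0.35
Sourdough loaf £6.85: unprepared groceries → 0% → £0.00
Sushi platter £22.87: ready-to-eat food → 6.5% → £1.49
Yoga mat £42.19: sporting goods → 7% → £2.95
Hot soup (large) £5.34: ready-to-eat food → 6.5% → £0.35
Subtotal = £382.69; tax = £21.34; total due = £404.03

£404.03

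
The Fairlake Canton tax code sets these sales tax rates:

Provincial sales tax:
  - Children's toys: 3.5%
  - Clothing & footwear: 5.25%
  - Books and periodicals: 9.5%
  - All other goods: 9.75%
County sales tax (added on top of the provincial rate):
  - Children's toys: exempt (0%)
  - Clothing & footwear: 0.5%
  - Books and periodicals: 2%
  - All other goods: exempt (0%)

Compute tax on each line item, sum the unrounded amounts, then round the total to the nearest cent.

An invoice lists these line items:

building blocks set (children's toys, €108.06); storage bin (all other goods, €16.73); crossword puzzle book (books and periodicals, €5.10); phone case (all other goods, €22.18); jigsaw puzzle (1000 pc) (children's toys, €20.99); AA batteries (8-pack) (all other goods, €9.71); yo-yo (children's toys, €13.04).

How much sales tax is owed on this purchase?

Building blocks set €108.06: children's toys → 3.5% + 0% county = 3.5% → €3.7821
Storage bin €16.73: all other goods → 9.75% + 0% county = 9.75% → €1.631175
Crossword puzzle book €5.10: books and periodicals → 9.5% + 2% county = 11.5% → €0.5865
Phone case €22.18: all other goods → 9.75% + 0% county = 9.75% → €2.16255
Jigsaw puzzle (1000 pc) €20.99: children's toys → 3.5% + 0% county = 3.5% → €0.73465
AA batteries (8-pack) €9.71: all other goods → 9.75% + 0% county = 9.75% → €0.946725
Yo-yo €13.04: children's toys → 3.5% + 0% county = 3.5% → €0.4564
Unrounded tax sum = €10.3001 → €10.30

€10.30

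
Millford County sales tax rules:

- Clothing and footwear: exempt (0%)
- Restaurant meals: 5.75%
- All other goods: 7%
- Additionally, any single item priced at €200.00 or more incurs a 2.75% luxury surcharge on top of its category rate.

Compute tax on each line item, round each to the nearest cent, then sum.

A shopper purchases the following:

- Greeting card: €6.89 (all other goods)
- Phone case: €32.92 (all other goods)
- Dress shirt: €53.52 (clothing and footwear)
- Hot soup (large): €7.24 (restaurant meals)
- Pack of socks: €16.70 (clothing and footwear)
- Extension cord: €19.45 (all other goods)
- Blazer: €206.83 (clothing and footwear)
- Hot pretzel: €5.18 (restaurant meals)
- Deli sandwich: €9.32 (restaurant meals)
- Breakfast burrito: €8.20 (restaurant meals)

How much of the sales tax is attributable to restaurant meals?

€1.73

Hot soup (large) €7.24: restaurant meals → 5.75% → €0.42
Hot pretzel €5.18: restaurant meals → 5.75% → €0.30
Deli sandwich €9.32: restaurant meals → 5.75% → €0.54
Breakfast burrito €8.20: restaurant meals → 5.75% → €0.47
Tax on restaurant meals = €0.42 + €0.30 + €0.54 + €0.47 = €1.73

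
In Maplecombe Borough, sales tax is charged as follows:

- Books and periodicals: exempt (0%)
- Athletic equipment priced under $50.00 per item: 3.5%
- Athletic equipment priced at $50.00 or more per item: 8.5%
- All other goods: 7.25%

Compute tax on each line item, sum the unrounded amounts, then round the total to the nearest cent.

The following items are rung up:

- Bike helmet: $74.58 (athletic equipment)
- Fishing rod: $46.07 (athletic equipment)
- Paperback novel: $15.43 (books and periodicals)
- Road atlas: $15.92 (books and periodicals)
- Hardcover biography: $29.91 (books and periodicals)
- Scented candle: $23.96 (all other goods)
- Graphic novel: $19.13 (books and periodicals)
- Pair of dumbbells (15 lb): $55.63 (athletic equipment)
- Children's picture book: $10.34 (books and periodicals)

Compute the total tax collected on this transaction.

Bike helmet $74.58: athletic equipment, $50.00 or more → 8.5% → $6.3393
Fishing rod $46.07: athletic equipment, under $50.00 → 3.5% → $1.61245
Paperback novel $15.43: books and periodicals → 0% → $0.00
Road atlas $15.92: books and periodicals → 0% → $0.00
Hardcover biography $29.91: books and periodicals → 0% → $0.00
Scented candle $23.96: all other goods → 7.25% → $1.7371
Graphic novel $19.13: books and periodicals → 0% → $0.00
Pair of dumbbells (15 lb) $55.63: athletic equipment, $50.00 or more → 8.5% → $4.72855
Children's picture book $10.34: books and periodicals → 0% → $0.00
Unrounded tax sum = $14.4174 → $14.42

$14.42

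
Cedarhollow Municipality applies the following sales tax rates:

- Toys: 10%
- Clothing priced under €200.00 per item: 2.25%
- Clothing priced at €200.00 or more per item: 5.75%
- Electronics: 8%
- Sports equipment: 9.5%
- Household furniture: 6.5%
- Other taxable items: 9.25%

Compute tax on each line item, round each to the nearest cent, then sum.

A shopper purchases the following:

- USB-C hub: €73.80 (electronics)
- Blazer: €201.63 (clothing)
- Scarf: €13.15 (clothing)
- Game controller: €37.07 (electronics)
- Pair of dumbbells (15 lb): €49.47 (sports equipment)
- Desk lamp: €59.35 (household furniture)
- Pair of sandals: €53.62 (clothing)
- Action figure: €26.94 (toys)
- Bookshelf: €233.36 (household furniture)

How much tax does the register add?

€48.39

USB-C hub €73.80: electronics → 8% → €5.90
Blazer €201.63: clothing, €200.00 or more → 5.75% → €11.59
Scarf €13.15: clothing, under €200.00 → 2.25% → €0.30
Game controller €37.07: electronics → 8% → €2.97
Pair of dumbbells (15 lb) €49.47: sports equipment → 9.5% → €4.70
Desk lamp €59.35: household furniture → 6.5% → €3.86
Pair of sandals €53.62: clothing, under €200.00 → 2.25% → €1.21
Action figure €26.94: toys → 10% → €2.69
Bookshelf €233.36: household furniture → 6.5% → €15.17
Total tax = €5.90 + €11.59 + €0.30 + €2.97 + €4.70 + €3.86 + €1.21 + €2.69 + €15.17 = €48.39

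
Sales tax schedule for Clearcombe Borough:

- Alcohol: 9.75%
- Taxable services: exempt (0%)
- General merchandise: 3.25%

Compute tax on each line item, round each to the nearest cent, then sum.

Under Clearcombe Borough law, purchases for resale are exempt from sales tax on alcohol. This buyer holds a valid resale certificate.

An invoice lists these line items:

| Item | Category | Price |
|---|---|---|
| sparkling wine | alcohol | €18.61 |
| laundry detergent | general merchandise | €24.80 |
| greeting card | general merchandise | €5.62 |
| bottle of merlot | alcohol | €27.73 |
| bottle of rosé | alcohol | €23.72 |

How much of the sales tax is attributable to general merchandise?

€0.99

Laundry detergent €24.80: general merchandise → 3.25% → €0.81
Greeting card €5.62: general merchandise → 3.25% → €0.18
Tax on general merchandise = €0.81 + €0.18 = €0.99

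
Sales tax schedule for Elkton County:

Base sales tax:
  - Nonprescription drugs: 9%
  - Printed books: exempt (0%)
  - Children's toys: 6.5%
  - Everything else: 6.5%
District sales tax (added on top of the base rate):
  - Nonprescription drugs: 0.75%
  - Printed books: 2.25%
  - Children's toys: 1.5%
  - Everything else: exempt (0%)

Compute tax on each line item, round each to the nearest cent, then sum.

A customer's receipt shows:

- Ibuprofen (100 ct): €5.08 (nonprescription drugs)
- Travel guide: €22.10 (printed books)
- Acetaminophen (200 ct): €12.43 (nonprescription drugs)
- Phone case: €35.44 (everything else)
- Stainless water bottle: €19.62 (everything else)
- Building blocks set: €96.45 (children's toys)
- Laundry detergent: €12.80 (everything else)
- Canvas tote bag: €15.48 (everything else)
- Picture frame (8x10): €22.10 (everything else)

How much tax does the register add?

€16.79

Ibuprofen (100 ct) €5.08: nonprescription drugs → 9% + 0.75% district = 9.75% → €0.50
Travel guide €22.10: printed books → 0% + 2.25% district = 2.25% → €0.50
Acetaminophen (200 ct) €12.43: nonprescription drugs → 9% + 0.75% district = 9.75% → €1.21
Phone case €35.44: everything else → 6.5% + 0% district = 6.5% → €2.30
Stainless water bottle €19.62: everything else → 6.5% + 0% district = 6.5% → €1.28
Building blocks set €96.45: children's toys → 6.5% + 1.5% district = 8% → €7.72
Laundry detergent €12.80: everything else → 6.5% + 0% district = 6.5% → €0.83
Canvas tote bag €15.48: everything else → 6.5% + 0% district = 6.5% → €1.01
Picture frame (8x10) €22.10: everything else → 6.5% + 0% district = 6.5% → €1.44
Total tax = €0.50 + €0.50 + €1.21 + €2.30 + €1.28 + €7.72 + €0.83 + €1.01 + €1.44 = €16.79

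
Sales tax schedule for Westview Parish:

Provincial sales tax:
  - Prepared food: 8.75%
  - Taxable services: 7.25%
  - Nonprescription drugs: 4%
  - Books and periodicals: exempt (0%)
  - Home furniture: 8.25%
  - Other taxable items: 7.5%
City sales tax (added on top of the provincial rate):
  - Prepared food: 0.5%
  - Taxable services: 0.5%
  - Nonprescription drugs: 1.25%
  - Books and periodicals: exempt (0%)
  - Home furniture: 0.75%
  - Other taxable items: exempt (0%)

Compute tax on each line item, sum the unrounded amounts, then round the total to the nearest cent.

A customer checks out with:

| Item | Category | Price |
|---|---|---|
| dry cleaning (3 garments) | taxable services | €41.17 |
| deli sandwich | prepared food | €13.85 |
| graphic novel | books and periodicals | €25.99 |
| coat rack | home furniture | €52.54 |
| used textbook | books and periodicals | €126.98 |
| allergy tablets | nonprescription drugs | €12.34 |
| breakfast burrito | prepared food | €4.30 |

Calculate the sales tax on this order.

€10.25

Dry cleaning (3 garments) €41.17: taxable services → 7.25% + 0.5% city = 7.75% → €3.190675
Deli sandwich €13.85: prepared food → 8.75% + 0.5% city = 9.25% → €1.281125
Graphic novel €25.99: books and periodicals → 0% + 0% city = 0% → €0.00
Coat rack €52.54: home furniture → 8.25% + 0.75% city = 9% → €4.7286
Used textbook €126.98: books and periodicals → 0% + 0% city = 0% → €0.00
Allergy tablets €12.34: nonprescription drugs → 4% + 1.25% city = 5.25% → €0.64785
Breakfast burrito €4.30: prepared food → 8.75% + 0.5% city = 9.25% → €0.39775
Unrounded tax sum = €10.246 → €10.25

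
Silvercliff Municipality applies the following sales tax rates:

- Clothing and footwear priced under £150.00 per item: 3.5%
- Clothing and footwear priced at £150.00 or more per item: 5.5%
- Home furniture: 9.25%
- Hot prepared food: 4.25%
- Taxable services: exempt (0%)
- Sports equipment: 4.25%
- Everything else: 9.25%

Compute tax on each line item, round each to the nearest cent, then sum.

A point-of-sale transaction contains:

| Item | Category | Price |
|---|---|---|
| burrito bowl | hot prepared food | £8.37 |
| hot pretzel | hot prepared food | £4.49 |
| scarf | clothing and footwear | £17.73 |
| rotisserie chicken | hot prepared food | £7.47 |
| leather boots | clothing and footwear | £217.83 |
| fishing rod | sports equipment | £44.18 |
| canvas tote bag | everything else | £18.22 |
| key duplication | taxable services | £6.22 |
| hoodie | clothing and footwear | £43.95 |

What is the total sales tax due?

Burrito bowl £8.37: hot prepared food → 4.25% → £0.36
Hot pretzel £4.49: hot prepared food → 4.25% → £0.19
Scarf £17.73: clothing and footwear, under £150.00 → 3.5% → £0.62
Rotisserie chicken £7.47: hot prepared food → 4.25% → £0.32
Leather boots £217.83: clothing and footwear, £150.00 or more → 5.5% → £11.98
Fishing rod £44.18: sports equipment → 4.25% → £1.88
Canvas tote bag £18.22: everything else → 9.25% → £1.69
Key duplication £6.22: taxable services → 0% → £0.00
Hoodie £43.95: clothing and footwear, under £150.00 → 3.5% → £1.54
Total tax = £0.36 + £0.19 + £0.62 + £0.32 + £11.98 + £1.88 + £1.69 + £1.54 = £18.58

£18.58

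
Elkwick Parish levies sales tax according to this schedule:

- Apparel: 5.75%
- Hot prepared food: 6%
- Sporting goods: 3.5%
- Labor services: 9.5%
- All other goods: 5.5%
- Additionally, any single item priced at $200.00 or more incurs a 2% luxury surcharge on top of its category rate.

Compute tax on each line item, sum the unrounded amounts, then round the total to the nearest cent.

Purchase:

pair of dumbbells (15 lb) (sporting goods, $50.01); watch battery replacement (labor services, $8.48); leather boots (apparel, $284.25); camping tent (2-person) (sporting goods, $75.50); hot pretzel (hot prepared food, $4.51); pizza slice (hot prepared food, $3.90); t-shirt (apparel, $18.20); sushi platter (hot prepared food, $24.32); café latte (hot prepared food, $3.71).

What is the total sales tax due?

Pair of dumbbells (15 lb) $50.01: sporting goods → 3.5% → $1.75035
Watch battery replacement $8.48: labor services → 9.5% → $0.8056
Leather boots $284.25: apparel → 5.75% + 2% surcharge = 7.75% → $22.029375
Camping tent (2-person) $75.50: sporting goods → 3.5% → $2.6425
Hot pretzel $4.51: hot prepared food → 6% → $0.2706
Pizza slice $3.90: hot prepared food → 6% → $0.234
T-shirt $18.20: apparel → 5.75% → $1.0465
Sushi platter $24.32: hot prepared food → 6% → $1.4592
Café latte $3.71: hot prepared food → 6% → $0.2226
Unrounded tax sum = $30.460725 → $30.46

$30.46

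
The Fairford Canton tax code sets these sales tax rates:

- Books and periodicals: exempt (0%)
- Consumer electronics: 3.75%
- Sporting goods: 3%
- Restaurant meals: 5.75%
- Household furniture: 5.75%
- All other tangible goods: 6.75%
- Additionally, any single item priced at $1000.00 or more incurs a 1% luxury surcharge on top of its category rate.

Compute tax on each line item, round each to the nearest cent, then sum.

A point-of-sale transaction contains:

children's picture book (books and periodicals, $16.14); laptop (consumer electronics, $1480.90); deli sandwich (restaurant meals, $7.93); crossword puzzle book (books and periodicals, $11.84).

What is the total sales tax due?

$70.80

Children's picture book $16.14: books and periodicals → 0% → $0.00
Laptop $1480.90: consumer electronics → 3.75% + 1% surcharge = 4.75% → $70.34
Deli sandwich $7.93: restaurant meals → 5.75% → $0.46
Crossword puzzle book $11.84: books and periodicals → 0% → $0.00
Total tax = $70.34 + $0.46 = $70.80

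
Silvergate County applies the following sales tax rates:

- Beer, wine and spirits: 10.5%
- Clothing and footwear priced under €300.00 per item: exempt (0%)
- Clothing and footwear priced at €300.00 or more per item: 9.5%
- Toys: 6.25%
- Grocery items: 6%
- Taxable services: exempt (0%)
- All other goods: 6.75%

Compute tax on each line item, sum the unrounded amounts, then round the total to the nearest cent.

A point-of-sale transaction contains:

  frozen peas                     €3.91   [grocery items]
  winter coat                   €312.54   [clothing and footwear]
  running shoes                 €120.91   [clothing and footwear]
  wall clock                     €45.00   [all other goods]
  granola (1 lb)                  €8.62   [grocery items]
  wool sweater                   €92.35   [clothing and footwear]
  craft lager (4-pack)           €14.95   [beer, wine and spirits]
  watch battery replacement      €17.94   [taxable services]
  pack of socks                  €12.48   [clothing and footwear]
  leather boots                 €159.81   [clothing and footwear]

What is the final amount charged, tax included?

Frozen peas €3.91: grocery items → 6% → €0.2346
Winter coat €312.54: clothing and footwear, €300.00 or more → 9.5% → €29.6913
Running shoes €120.91: clothing and footwear, under €300.00 → 0% → €0.00
Wall clock €45.00: all other goods → 6.75% → €3.0375
Granola (1 lb) €8.62: grocery items → 6% → €0.5172
Wool sweater €92.35: clothing and footwear, under €300.00 → 0% → €0.00
Craft lager (4-pack) €14.95: beer, wine and spirits → 10.5% → €1.56975
Watch battery replacement €17.94: taxable services → 0% → €0.00
Pack of socks €12.48: clothing and footwear, under €300.00 → 0% → €0.00
Leather boots €159.81: clothing and footwear, under €300.00 → 0% → €0.00
Subtotal = €788.51; unrounded tax = €35.05035 → €35.05; total due = €823.56

€823.56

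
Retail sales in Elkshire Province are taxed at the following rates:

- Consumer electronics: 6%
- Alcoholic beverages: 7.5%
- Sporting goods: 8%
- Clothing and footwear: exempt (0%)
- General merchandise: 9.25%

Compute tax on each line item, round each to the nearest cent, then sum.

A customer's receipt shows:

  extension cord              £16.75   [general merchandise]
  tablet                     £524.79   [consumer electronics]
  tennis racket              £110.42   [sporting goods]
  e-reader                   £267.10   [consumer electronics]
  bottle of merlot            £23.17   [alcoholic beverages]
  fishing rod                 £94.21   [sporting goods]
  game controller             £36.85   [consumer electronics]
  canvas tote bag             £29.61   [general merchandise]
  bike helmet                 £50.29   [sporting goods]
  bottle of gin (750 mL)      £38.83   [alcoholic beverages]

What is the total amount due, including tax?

Extension cord £16.75: general merchandise → 9.25% → £1.55
Tablet £524.79: consumer electronics → 6% → £31.49
Tennis racket £110.42: sporting goods → 8% → £8.83
E-reader £267.10: consumer electronics → 6% → £16.03
Bottle of merlot £23.17: alcoholic beverages → 7.5% → £1.74
Fishing rod £94.21: sporting goods → 8% → £7.54
Game controller £36.85: consumer electronics → 6% → £2.21
Canvas tote bag £29.61: general merchandise → 9.25% → £2.74
Bike helmet £50.29: sporting goods → 8% → £4.02
Bottle of gin (750 mL) £38.83: alcoholic beverages → 7.5% → £2.91
Subtotal = £1192.02; tax = £79.06; total due = £1271.08

£1271.08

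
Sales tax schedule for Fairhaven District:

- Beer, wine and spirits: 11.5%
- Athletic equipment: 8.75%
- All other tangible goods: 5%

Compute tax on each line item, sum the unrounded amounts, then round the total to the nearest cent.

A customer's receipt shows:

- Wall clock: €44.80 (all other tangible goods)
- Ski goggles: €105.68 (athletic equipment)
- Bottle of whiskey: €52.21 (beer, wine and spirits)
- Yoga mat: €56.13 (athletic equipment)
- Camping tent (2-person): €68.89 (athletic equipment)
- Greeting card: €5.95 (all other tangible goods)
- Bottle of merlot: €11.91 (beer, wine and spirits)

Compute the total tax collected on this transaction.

Wall clock €44.80: all other tangible goods → 5% → €2.24
Ski goggles €105.68: athletic equipment → 8.75% → €9.247
Bottle of whiskey €52.21: beer, wine and spirits → 11.5% → €6.00415
Yoga mat €56.13: athletic equipment → 8.75% → €4.911375
Camping tent (2-person) €68.89: athletic equipment → 8.75% → €6.027875
Greeting card €5.95: all other tangible goods → 5% → €0.2975
Bottle of merlot €11.91: beer, wine and spirits → 11.5% → €1.36965
Unrounded tax sum = €30.09755 → €30.10

€30.10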